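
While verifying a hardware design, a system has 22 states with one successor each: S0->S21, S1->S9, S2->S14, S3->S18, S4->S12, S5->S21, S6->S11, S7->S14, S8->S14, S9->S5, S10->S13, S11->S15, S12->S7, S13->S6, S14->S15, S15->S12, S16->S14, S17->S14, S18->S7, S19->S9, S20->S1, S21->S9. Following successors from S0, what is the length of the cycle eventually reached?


Trace from S0 until a state repeats:
  S0 -> S21 -> S9 -> S5 -> S21
S21 first seen at step 1, revisited at step 4.
Cycle length = 4 - 1 = 3

3


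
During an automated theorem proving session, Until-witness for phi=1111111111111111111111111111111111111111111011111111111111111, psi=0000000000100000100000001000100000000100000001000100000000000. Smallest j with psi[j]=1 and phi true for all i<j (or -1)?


(phi U psi) at 0: need smallest j with psi[j]=1 and phi[i]=1 for all i in [0,j).
Scan from step 0:
  step 0: phi=1, psi=0 -> continue
  step 1: phi=1, psi=0 -> continue
  step 2: phi=1, psi=0 -> continue
  step 3: phi=1, psi=0 -> continue
  step 10: psi=1 and phi held for [0,10) -> witness found
Witness step = 10

10


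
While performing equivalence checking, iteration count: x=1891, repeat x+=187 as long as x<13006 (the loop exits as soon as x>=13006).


Step 1: x goes from 1891 toward 13006 by 187; the body runs while x<13006, so iterations = ceil((bound-start)/step)
Step 2: Distance=11115
Step 3: ceil(11115/187)=60

60


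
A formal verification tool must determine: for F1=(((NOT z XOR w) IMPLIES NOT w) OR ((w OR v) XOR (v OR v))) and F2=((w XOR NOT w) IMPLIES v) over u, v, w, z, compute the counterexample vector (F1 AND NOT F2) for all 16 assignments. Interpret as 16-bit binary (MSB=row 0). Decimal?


F1 = (((NOT z XOR w) IMPLIES NOT w) OR ((w OR v) XOR (v OR v)))
F2 = ((w XOR NOT w) IMPLIES v)
Counterexample to F1=>F2 is where F1=1 and F2=0.
Evaluate each row (bits = u,v,w,z, MSB first):
  row 0 [0000]: F1=1 F2=0 -> F1&~F2 -> 1
  row 1 [0001]: F1=1 F2=0 -> F1&~F2 -> 1
  row 2 [0010]: F1=1 F2=0 -> F1&~F2 -> 1
  row 3 [0011]: F1=1 F2=0 -> F1&~F2 -> 1
  row 4 [0100]: F1=1 F2=1 -> F1&~F2 -> 0
  row 5 [0101]: F1=1 F2=1 -> F1&~F2 -> 0
  row 6 [0110]: F1=1 F2=1 -> F1&~F2 -> 0
  row 7 [0111]: F1=0 F2=1 -> F1&~F2 -> 0
  row 8 [1000]: F1=1 F2=0 -> F1&~F2 -> 1
  row 9 [1001]: F1=1 F2=0 -> F1&~F2 -> 1
  row 10 [1010]: F1=1 F2=0 -> F1&~F2 -> 1
  row 11 [1011]: F1=1 F2=0 -> F1&~F2 -> 1
  row 12 [1100]: F1=1 F2=1 -> F1&~F2 -> 0
  row 13 [1101]: F1=1 F2=1 -> F1&~F2 -> 0
  row 14 [1110]: F1=1 F2=1 -> F1&~F2 -> 0
  row 15 [1111]: F1=0 F2=1 -> F1&~F2 -> 0
Full result column, 4 rows per line (u,v fixed per line; w,z runs 00..11 left to right):
  rows 0-3 [u,v=00]: 1111  = hex F
  rows 4-7 [u,v=01]: 0000  = hex 0
  rows 8-11 [u,v=10]: 1111  = hex F
  rows 12-15 [u,v=11]: 0000  = hex 0
Counterexample vector (row 0 .. row 15) = 1111000011110000
Output column grouped in 4s = 1111 0000 1111 0000 = 0xF0F0
Convert to decimal digit by digit (value = value*16 + digit):
  F -> 15
  15*16 + 0 = 240
  240*16 + 15 (F) = 3855
  3855*16 + 0 = 61680
Decimal = 61680

61680


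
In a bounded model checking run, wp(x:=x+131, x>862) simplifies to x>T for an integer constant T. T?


Formula: wp(x:=E, P) = P[E/x] (substitute E for x in postcondition)
Step 1: Postcondition: x>862
Step 2: Substitute x+131 for x: x+131>862
Step 3: Solve for x: x > 862-131 = 731

731


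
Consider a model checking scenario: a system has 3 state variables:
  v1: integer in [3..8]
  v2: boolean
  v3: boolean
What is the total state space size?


State space = product of domain sizes of all variables.
Domain sizes:
  v1 (integer in [3..8]): 6
  v2 (boolean): 2
  v3 (boolean): 2
Product = 6 * 2 * 2 = 24

24


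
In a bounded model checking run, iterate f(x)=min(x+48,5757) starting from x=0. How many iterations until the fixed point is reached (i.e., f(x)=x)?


Step 1: x=0, cap=5757, increment=48
Step 2: x grows by 48 each step until capped at 5757; fixed point is x=5757
Step 3: iterations = ceil(5757/48) = 120

120


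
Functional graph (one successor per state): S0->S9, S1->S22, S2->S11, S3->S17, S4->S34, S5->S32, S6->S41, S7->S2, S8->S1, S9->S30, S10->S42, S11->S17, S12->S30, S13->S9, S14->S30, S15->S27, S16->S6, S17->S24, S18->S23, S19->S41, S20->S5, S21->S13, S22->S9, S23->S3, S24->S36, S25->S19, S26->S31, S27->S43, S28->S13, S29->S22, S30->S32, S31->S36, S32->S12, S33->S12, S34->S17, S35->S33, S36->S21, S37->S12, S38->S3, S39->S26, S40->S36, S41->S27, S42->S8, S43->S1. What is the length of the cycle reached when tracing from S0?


Trace from S0 until a state repeats:
  S0 -> S9 -> S30 -> S32 -> S12 -> S30
S30 first seen at step 2, revisited at step 5.
Cycle length = 5 - 2 = 3

3


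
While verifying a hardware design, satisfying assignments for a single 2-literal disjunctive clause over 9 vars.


Step 1: Total=2^9=512
Step 2: Unsat when all 2 false: 2^7=128
Step 3: Sat=512-128=384

384


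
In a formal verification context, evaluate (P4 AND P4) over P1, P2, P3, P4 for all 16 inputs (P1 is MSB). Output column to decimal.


Formula: (P4 AND P4) over P1, P2, P3, P4 (16 rows)
Evaluate each row (bits = P1,P2,P3,P4, MSB first):
  row 0 [0000]: (0 AND 0) -> 0
  row 1 [0001]: (1 AND 1) -> 1
  row 2 [0010]: (0 AND 0) -> 0
  row 3 [0011]: (1 AND 1) -> 1
  row 4 [0100]: (0 AND 0) -> 0
  row 5 [0101]: (1 AND 1) -> 1
  row 6 [0110]: (0 AND 0) -> 0
  row 7 [0111]: (1 AND 1) -> 1
  row 8 [1000]: (0 AND 0) -> 0
  row 9 [1001]: (1 AND 1) -> 1
  row 10 [1010]: (0 AND 0) -> 0
  row 11 [1011]: (1 AND 1) -> 1
  row 12 [1100]: (0 AND 0) -> 0
  row 13 [1101]: (1 AND 1) -> 1
  row 14 [1110]: (0 AND 0) -> 0
  row 15 [1111]: (1 AND 1) -> 1
Full result column, 4 rows per line (P1,P2 fixed per line; P3,P4 runs 00..11 left to right):
  rows 0-3 [P1,P2=00]: 0101  = hex 5
  rows 4-7 [P1,P2=01]: 0101  = hex 5
  rows 8-11 [P1,P2=10]: 0101  = hex 5
  rows 12-15 [P1,P2=11]: 0101  = hex 5
Output column (row 0 .. row 15) = 0101010101010101
Output column grouped in 4s = 0101 0101 0101 0101 = 0x5555
Convert to decimal digit by digit (value = value*16 + digit):
  5 -> 5
  5*16 + 5 = 85
  85*16 + 5 = 1365
  1365*16 + 5 = 21845
Decimal = 21845

21845


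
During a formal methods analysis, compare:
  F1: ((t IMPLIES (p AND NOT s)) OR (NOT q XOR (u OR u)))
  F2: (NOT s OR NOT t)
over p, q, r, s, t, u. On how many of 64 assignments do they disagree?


F1 = ((t IMPLIES (p AND NOT s)) OR (NOT q XOR (u OR u)))
F2 = (NOT s OR NOT t)
Evaluate both on each of 64 rows (bits = p,q,r,s,t,u):
  row 0 [000000]: F1=1 F2=1 -> 0
  row 1 [000001]: F1=1 F2=1 -> 0
  row 2 [000010]: F1=1 F2=1 -> 0
  row 3 [000011]: F1=0 F2=1 (differ) -> 1
  row 4 [000100]: F1=1 F2=1 -> 0
  (every remaining row is evaluated the same way; all 64 results are listed next)
Full result column, 8 rows per line (p,q,r fixed per line; s,t,u runs 000..111 left to right):
  rows 0-7 [p,q,r=000]: 00010010  (ones: 2)
  rows 8-15 [p,q,r=001]: 00010010  (ones: 2)
  rows 16-23 [p,q,r=010]: 00100001  (ones: 2)
  rows 24-31 [p,q,r=011]: 00100001  (ones: 2)
  rows 32-39 [p,q,r=100]: 00000010  (ones: 1)
  rows 40-47 [p,q,r=101]: 00000010  (ones: 1)
  rows 48-55 [p,q,r=110]: 00000001  (ones: 1)
  rows 56-63 [p,q,r=111]: 00000001  (ones: 1)
Disagreements = 2+2+2+2+1+1+1+1 = 12

12


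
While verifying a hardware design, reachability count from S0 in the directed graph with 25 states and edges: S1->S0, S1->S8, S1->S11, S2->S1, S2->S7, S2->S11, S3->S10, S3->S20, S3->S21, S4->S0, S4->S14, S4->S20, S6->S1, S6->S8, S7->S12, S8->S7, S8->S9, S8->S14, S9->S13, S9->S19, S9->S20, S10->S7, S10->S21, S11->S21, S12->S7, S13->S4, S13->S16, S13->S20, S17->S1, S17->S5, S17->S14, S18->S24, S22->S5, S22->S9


BFS from S0:
  layer 0: {S0}
Reachable set: {S0}
Count = 1

1


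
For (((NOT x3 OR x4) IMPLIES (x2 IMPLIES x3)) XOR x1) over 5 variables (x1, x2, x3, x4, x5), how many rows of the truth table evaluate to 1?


Formula: (((NOT x3 OR x4) IMPLIES (x2 IMPLIES x3)) XOR x1) over 5 vars (32 rows)
Evaluate each row (x1, x2, x3, x4, x5 as bits, MSB first):
  row 0 [00000]: (((NOT 0 OR 0) IMPLIES (0 IMPLIES 0)) XOR 0) -> 1
  row 1 [00001]: (((NOT 0 OR 0) IMPLIES (0 IMPLIES 0)) XOR 0) -> 1
  row 2 [00010]: (((NOT 0 OR 1) IMPLIES (0 IMPLIES 0)) XOR 0) -> 1
  row 3 [00011]: (((NOT 0 OR 1) IMPLIES (0 IMPLIES 0)) XOR 0) -> 1
  row 4 [00100]: (((NOT 1 OR 0) IMPLIES (0 IMPLIES 1)) XOR 0) -> 1
  row 5 [00101]: (((NOT 1 OR 0) IMPLIES (0 IMPLIES 1)) XOR 0) -> 1
  row 6 [00110]: (((NOT 1 OR 1) IMPLIES (0 IMPLIES 1)) XOR 0) -> 1
  row 7 [00111]: (((NOT 1 OR 1) IMPLIES (0 IMPLIES 1)) XOR 0) -> 1
  row 8 [01000]: (((NOT 0 OR 0) IMPLIES (1 IMPLIES 0)) XOR 0) -> 0
  row 9 [01001]: (((NOT 0 OR 0) IMPLIES (1 IMPLIES 0)) XOR 0) -> 0
  row 10 [01010]: (((NOT 0 OR 1) IMPLIES (1 IMPLIES 0)) XOR 0) -> 0
  row 11 [01011]: (((NOT 0 OR 1) IMPLIES (1 IMPLIES 0)) XOR 0) -> 0
  row 12 [01100]: (((NOT 1 OR 0) IMPLIES (1 IMPLIES 1)) XOR 0) -> 1
  row 13 [01101]: (((NOT 1 OR 0) IMPLIES (1 IMPLIES 1)) XOR 0) -> 1
  row 14 [01110]: (((NOT 1 OR 1) IMPLIES (1 IMPLIES 1)) XOR 0) -> 1
  row 15 [01111]: (((NOT 1 OR 1) IMPLIES (1 IMPLIES 1)) XOR 0) -> 1
  row 16 [10000]: (((NOT 0 OR 0) IMPLIES (0 IMPLIES 0)) XOR 1) -> 0
  row 17 [10001]: (((NOT 0 OR 0) IMPLIES (0 IMPLIES 0)) XOR 1) -> 0
  row 18 [10010]: (((NOT 0 OR 1) IMPLIES (0 IMPLIES 0)) XOR 1) -> 0
  row 19 [10011]: (((NOT 0 OR 1) IMPLIES (0 IMPLIES 0)) XOR 1) -> 0
  row 20 [10100]: (((NOT 1 OR 0) IMPLIES (0 IMPLIES 1)) XOR 1) -> 0
  row 21 [10101]: (((NOT 1 OR 0) IMPLIES (0 IMPLIES 1)) XOR 1) -> 0
  row 22 [10110]: (((NOT 1 OR 1) IMPLIES (0 IMPLIES 1)) XOR 1) -> 0
  row 23 [10111]: (((NOT 1 OR 1) IMPLIES (0 IMPLIES 1)) XOR 1) -> 0
  row 24 [11000]: (((NOT 0 OR 0) IMPLIES (1 IMPLIES 0)) XOR 1) -> 1
  row 25 [11001]: (((NOT 0 OR 0) IMPLIES (1 IMPLIES 0)) XOR 1) -> 1
  row 26 [11010]: (((NOT 0 OR 1) IMPLIES (1 IMPLIES 0)) XOR 1) -> 1
  row 27 [11011]: (((NOT 0 OR 1) IMPLIES (1 IMPLIES 0)) XOR 1) -> 1
  row 28 [11100]: (((NOT 1 OR 0) IMPLIES (1 IMPLIES 1)) XOR 1) -> 0
  row 29 [11101]: (((NOT 1 OR 0) IMPLIES (1 IMPLIES 1)) XOR 1) -> 0
  row 30 [11110]: (((NOT 1 OR 1) IMPLIES (1 IMPLIES 1)) XOR 1) -> 0
  row 31 [11111]: (((NOT 1 OR 1) IMPLIES (1 IMPLIES 1)) XOR 1) -> 0
Full result column, 8 rows per line (x1,x2 fixed per line; x3,x4,x5 runs 000..111 left to right):
  rows 0-7 [x1,x2=00]: 11111111  (ones: 8)
  rows 8-15 [x1,x2=01]: 00001111  (ones: 4)
  rows 16-23 [x1,x2=10]: 00000000  (ones: 0)
  rows 24-31 [x1,x2=11]: 11110000  (ones: 4)
Count of 1-rows = 8+4+0+4 = 16

16


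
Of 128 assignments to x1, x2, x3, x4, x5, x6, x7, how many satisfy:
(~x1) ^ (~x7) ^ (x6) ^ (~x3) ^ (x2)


CNF with 5 clauses over 7 vars (128 assignments).
An assignment satisfies CNF iff every clause has >=1 true literal.
Check each row (bits = x1,x2,x3,x4,x5,x6,x7; clause T/F shown):
  row 0 [0000000]: clauses=TTFTF -> 0
  row 1 [0000001]: clauses=TFFTF -> 0
  row 2 [0000010]: clauses=TTTTF -> 0
  row 3 [0000011]: clauses=TFTTF -> 0
  row 4 [0000100]: clauses=TTFTF -> 0
  (every remaining row is evaluated the same way; all 128 results are listed next)
Full result column, 8 rows per line (x1,x2,x3,x4 fixed per line; x5,x6,x7 runs 000..111 left to right):
  rows 0-7 [x1,x2,x3,x4=0000]: 00000000  (ones: 0)
  rows 8-15 [x1,x2,x3,x4=0001]: 00000000  (ones: 0)
  rows 16-23 [x1,x2,x3,x4=0010]: 00000000  (ones: 0)
  rows 24-31 [x1,x2,x3,x4=0011]: 00000000  (ones: 0)
  rows 32-39 [x1,x2,x3,x4=0100]: 00100010  (ones: 2)
  rows 40-47 [x1,x2,x3,x4=0101]: 00100010  (ones: 2)
  rows 48-55 [x1,x2,x3,x4=0110]: 00000000  (ones: 0)
  rows 56-63 [x1,x2,x3,x4=0111]: 00000000  (ones: 0)
  rows 64-71 [x1,x2,x3,x4=1000]: 00000000  (ones: 0)
  rows 72-79 [x1,x2,x3,x4=1001]: 00000000  (ones: 0)
  rows 80-87 [x1,x2,x3,x4=1010]: 00000000  (ones: 0)
  rows 88-95 [x1,x2,x3,x4=1011]: 00000000  (ones: 0)
  rows 96-103 [x1,x2,x3,x4=1100]: 00000000  (ones: 0)
  rows 104-111 [x1,x2,x3,x4=1101]: 00000000  (ones: 0)
  rows 112-119 [x1,x2,x3,x4=1110]: 00000000  (ones: 0)
  rows 120-127 [x1,x2,x3,x4=1111]: 00000000  (ones: 0)
Satisfying assignments = 0+0+0+0+2+2+0+0+0+0+0+0+0+0+0+0 = 4

4


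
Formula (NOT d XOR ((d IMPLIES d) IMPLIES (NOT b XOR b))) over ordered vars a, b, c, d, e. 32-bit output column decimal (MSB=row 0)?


Formula: (NOT d XOR ((d IMPLIES d) IMPLIES (NOT b XOR b))) over a, b, c, d, e (32 rows)
Evaluate each row (bits = a,b,c,d,e, MSB first):
  row 0 [00000]: (NOT 0 XOR ((0 IMPLIES 0) IMPLIES (NOT 0 XOR 0))) -> 0
  row 1 [00001]: (NOT 0 XOR ((0 IMPLIES 0) IMPLIES (NOT 0 XOR 0))) -> 0
  row 2 [00010]: (NOT 1 XOR ((1 IMPLIES 1) IMPLIES (NOT 0 XOR 0))) -> 1
  row 3 [00011]: (NOT 1 XOR ((1 IMPLIES 1) IMPLIES (NOT 0 XOR 0))) -> 1
  row 4 [00100]: (NOT 0 XOR ((0 IMPLIES 0) IMPLIES (NOT 0 XOR 0))) -> 0
  row 5 [00101]: (NOT 0 XOR ((0 IMPLIES 0) IMPLIES (NOT 0 XOR 0))) -> 0
  row 6 [00110]: (NOT 1 XOR ((1 IMPLIES 1) IMPLIES (NOT 0 XOR 0))) -> 1
  row 7 [00111]: (NOT 1 XOR ((1 IMPLIES 1) IMPLIES (NOT 0 XOR 0))) -> 1
  row 8 [01000]: (NOT 0 XOR ((0 IMPLIES 0) IMPLIES (NOT 1 XOR 1))) -> 0
  row 9 [01001]: (NOT 0 XOR ((0 IMPLIES 0) IMPLIES (NOT 1 XOR 1))) -> 0
  row 10 [01010]: (NOT 1 XOR ((1 IMPLIES 1) IMPLIES (NOT 1 XOR 1))) -> 1
  row 11 [01011]: (NOT 1 XOR ((1 IMPLIES 1) IMPLIES (NOT 1 XOR 1))) -> 1
  row 12 [01100]: (NOT 0 XOR ((0 IMPLIES 0) IMPLIES (NOT 1 XOR 1))) -> 0
  row 13 [01101]: (NOT 0 XOR ((0 IMPLIES 0) IMPLIES (NOT 1 XOR 1))) -> 0
  row 14 [01110]: (NOT 1 XOR ((1 IMPLIES 1) IMPLIES (NOT 1 XOR 1))) -> 1
  row 15 [01111]: (NOT 1 XOR ((1 IMPLIES 1) IMPLIES (NOT 1 XOR 1))) -> 1
  row 16 [10000]: (NOT 0 XOR ((0 IMPLIES 0) IMPLIES (NOT 0 XOR 0))) -> 0
  row 17 [10001]: (NOT 0 XOR ((0 IMPLIES 0) IMPLIES (NOT 0 XOR 0))) -> 0
  row 18 [10010]: (NOT 1 XOR ((1 IMPLIES 1) IMPLIES (NOT 0 XOR 0))) -> 1
  row 19 [10011]: (NOT 1 XOR ((1 IMPLIES 1) IMPLIES (NOT 0 XOR 0))) -> 1
  row 20 [10100]: (NOT 0 XOR ((0 IMPLIES 0) IMPLIES (NOT 0 XOR 0))) -> 0
  row 21 [10101]: (NOT 0 XOR ((0 IMPLIES 0) IMPLIES (NOT 0 XOR 0))) -> 0
  row 22 [10110]: (NOT 1 XOR ((1 IMPLIES 1) IMPLIES (NOT 0 XOR 0))) -> 1
  row 23 [10111]: (NOT 1 XOR ((1 IMPLIES 1) IMPLIES (NOT 0 XOR 0))) -> 1
  row 24 [11000]: (NOT 0 XOR ((0 IMPLIES 0) IMPLIES (NOT 1 XOR 1))) -> 0
  row 25 [11001]: (NOT 0 XOR ((0 IMPLIES 0) IMPLIES (NOT 1 XOR 1))) -> 0
  row 26 [11010]: (NOT 1 XOR ((1 IMPLIES 1) IMPLIES (NOT 1 XOR 1))) -> 1
  row 27 [11011]: (NOT 1 XOR ((1 IMPLIES 1) IMPLIES (NOT 1 XOR 1))) -> 1
  row 28 [11100]: (NOT 0 XOR ((0 IMPLIES 0) IMPLIES (NOT 1 XOR 1))) -> 0
  row 29 [11101]: (NOT 0 XOR ((0 IMPLIES 0) IMPLIES (NOT 1 XOR 1))) -> 0
  row 30 [11110]: (NOT 1 XOR ((1 IMPLIES 1) IMPLIES (NOT 1 XOR 1))) -> 1
  row 31 [11111]: (NOT 1 XOR ((1 IMPLIES 1) IMPLIES (NOT 1 XOR 1))) -> 1
Full result column, 4 rows per line (a,b,c fixed per line; d,e runs 00..11 left to right):
  rows 0-3 [a,b,c=000]: 0011  = hex 3
  rows 4-7 [a,b,c=001]: 0011  = hex 3
  rows 8-11 [a,b,c=010]: 0011  = hex 3
  rows 12-15 [a,b,c=011]: 0011  = hex 3
  rows 16-19 [a,b,c=100]: 0011  = hex 3
  rows 20-23 [a,b,c=101]: 0011  = hex 3
  rows 24-27 [a,b,c=110]: 0011  = hex 3
  rows 28-31 [a,b,c=111]: 0011  = hex 3
Output column (row 0 .. row 31) = 00110011001100110011001100110011
Output column grouped in 4s = 0011 0011 0011 0011 0011 0011 0011 0011 = 0x33333333
Convert to decimal digit by digit (value = value*16 + digit):
  3 -> 3
  3*16 + 3 = 51
  51*16 + 3 = 819
  819*16 + 3 = 13107
  13107*16 + 3 = 209715
  209715*16 + 3 = 3355443
  3355443*16 + 3 = 53687091
  53687091*16 + 3 = 858993459
Decimal = 858993459

858993459


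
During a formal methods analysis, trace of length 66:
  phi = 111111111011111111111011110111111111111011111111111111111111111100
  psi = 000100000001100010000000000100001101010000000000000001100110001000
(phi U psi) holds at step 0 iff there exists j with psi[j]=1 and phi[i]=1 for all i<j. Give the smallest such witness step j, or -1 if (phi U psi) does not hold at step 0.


(phi U psi) at 0: need smallest j with psi[j]=1 and phi[i]=1 for all i in [0,j).
Scan from step 0:
  step 0: phi=1, psi=0 -> continue
  step 1: phi=1, psi=0 -> continue
  step 2: phi=1, psi=0 -> continue
  step 3: psi=1 and phi held for [0,3) -> witness found
Witness step = 3

3


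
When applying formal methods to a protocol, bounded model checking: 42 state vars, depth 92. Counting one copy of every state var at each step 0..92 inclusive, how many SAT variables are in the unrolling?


BMC unrolls to depth k, creating one copy of each state var for steps 0..k.
Step count = 92 + 1 = 93 (steps 0 through 92)
Vars per step = 42
Total = 42 * 93 = 3906

3906


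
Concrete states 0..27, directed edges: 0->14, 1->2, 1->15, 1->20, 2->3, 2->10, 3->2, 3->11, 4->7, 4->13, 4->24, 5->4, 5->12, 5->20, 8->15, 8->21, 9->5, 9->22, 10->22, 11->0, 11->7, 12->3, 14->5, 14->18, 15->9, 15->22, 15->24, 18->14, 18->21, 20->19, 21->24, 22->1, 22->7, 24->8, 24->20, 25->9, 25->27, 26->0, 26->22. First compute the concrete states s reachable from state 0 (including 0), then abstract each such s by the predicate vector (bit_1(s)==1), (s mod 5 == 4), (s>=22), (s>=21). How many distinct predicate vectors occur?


BFS from 0:
Concrete reachable: {0, 1, 2, 3, 4, 5, 7, 8, 9, 10, 11, 12, 13, 14, 15, 18, 19, 20, 21, 22, 24}
Abstract via predicates (bit_1(s)==1), (s mod 5 == 4), (s>=22), (s>=21):
  (0,0,0,0) <- {0, 1, 5, 8, 12, 13, 20}
  (0,0,0,1) <- {21}
  (0,1,0,0) <- {4, 9}
  (0,1,1,1) <- {24}
  (1,0,0,0) <- {2, 3, 7, 10, 11, 15, 18}
  (1,0,1,1) <- {22}
  (1,1,0,0) <- {14, 19}
Distinct abstract states = 7

7


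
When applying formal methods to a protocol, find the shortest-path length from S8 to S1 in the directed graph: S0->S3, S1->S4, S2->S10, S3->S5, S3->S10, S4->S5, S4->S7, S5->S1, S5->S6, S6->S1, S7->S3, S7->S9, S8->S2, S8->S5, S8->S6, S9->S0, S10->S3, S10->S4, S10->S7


BFS layer-by-layer from S8:
  dist 0: {S8}
  dist 1: {S2, S5, S6}
  dist 2: {S1, S10}
  -> S1 reached at distance 2
Shortest path length = 2

2


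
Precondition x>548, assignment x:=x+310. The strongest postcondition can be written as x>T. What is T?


Formula: sp(P, x:=E) = exists old_x. (x = E[old_x/x]) AND P[old_x/x] (old_x is the value of x before the assignment; eliminate old_x by solving x = E[old_x/x] for old_x)
Step 1: Precondition P: x>548, i.e. old_x > 548
Step 2: Assignment gives x = old_x + 310, so old_x = x - 310
Step 3: Substitute into P: x - 310 > 548
Step 4: Simplify: x > 548+310 = 858

858


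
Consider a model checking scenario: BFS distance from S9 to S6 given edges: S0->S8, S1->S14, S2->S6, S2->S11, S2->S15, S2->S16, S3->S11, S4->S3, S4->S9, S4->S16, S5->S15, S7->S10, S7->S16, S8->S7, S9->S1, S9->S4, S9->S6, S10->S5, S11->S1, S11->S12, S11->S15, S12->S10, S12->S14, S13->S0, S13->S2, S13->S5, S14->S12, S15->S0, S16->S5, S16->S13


BFS layer-by-layer from S9:
  dist 0: {S9}
  dist 1: {S1, S4, S6}
  -> S6 reached at distance 1
Shortest path length = 1

1


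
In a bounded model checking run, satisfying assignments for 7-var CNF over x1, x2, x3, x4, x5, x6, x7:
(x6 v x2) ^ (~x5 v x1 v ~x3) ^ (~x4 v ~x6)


CNF with 3 clauses over 7 vars (128 assignments).
An assignment satisfies CNF iff every clause has >=1 true literal.
Check each row (bits = x1,x2,x3,x4,x5,x6,x7; clause T/F shown):
  row 0 [0000000]: clauses=FTT -> 0
  row 1 [0000001]: clauses=FTT -> 0
  row 2 [0000010]: clauses=TTT -> 1
  row 3 [0000011]: clauses=TTT -> 1
  row 4 [0000100]: clauses=FTT -> 0
  (every remaining row is evaluated the same way; all 128 results are listed next)
Full result column, 8 rows per line (x1,x2,x3,x4 fixed per line; x5,x6,x7 runs 000..111 left to right):
  rows 0-7 [x1,x2,x3,x4=0000]: 00110011  (ones: 4)
  rows 8-15 [x1,x2,x3,x4=0001]: 00000000  (ones: 0)
  rows 16-23 [x1,x2,x3,x4=0010]: 00110000  (ones: 2)
  rows 24-31 [x1,x2,x3,x4=0011]: 00000000  (ones: 0)
  rows 32-39 [x1,x2,x3,x4=0100]: 11111111  (ones: 8)
  rows 40-47 [x1,x2,x3,x4=0101]: 11001100  (ones: 4)
  rows 48-55 [x1,x2,x3,x4=0110]: 11110000  (ones: 4)
  rows 56-63 [x1,x2,x3,x4=0111]: 11000000  (ones: 2)
  rows 64-71 [x1,x2,x3,x4=1000]: 00110011  (ones: 4)
  rows 72-79 [x1,x2,x3,x4=1001]: 00000000  (ones: 0)
  rows 80-87 [x1,x2,x3,x4=1010]: 00110011  (ones: 4)
  rows 88-95 [x1,x2,x3,x4=1011]: 00000000  (ones: 0)
  rows 96-103 [x1,x2,x3,x4=1100]: 11111111  (ones: 8)
  rows 104-111 [x1,x2,x3,x4=1101]: 11001100  (ones: 4)
  rows 112-119 [x1,x2,x3,x4=1110]: 11111111  (ones: 8)
  rows 120-127 [x1,x2,x3,x4=1111]: 11001100  (ones: 4)
Satisfying assignments = 4+0+2+0+8+4+4+2+4+0+4+0+8+4+8+4 = 56

56


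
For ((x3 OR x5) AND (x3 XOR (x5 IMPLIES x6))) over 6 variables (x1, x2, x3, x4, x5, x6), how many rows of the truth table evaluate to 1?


Formula: ((x3 OR x5) AND (x3 XOR (x5 IMPLIES x6))) over 6 vars (64 rows)
Evaluate each row (x1, x2, x3, x4, x5, x6 as bits, MSB first):
  row 0 [000000]: ((0 OR 0) AND (0 XOR (0 IMPLIES 0))) -> 0
  row 1 [000001]: ((0 OR 0) AND (0 XOR (0 IMPLIES 1))) -> 0
  row 2 [000010]: ((0 OR 1) AND (0 XOR (1 IMPLIES 0))) -> 0
  row 3 [000011]: ((0 OR 1) AND (0 XOR (1 IMPLIES 1))) -> 1
  row 4 [000100]: ((0 OR 0) AND (0 XOR (0 IMPLIES 0))) -> 0
  (every remaining row is evaluated the same way; all 64 results are listed next)
Full result column, 8 rows per line (x1,x2,x3 fixed per line; x4,x5,x6 runs 000..111 left to right):
  rows 0-7 [x1,x2,x3=000]: 00010001  (ones: 2)
  rows 8-15 [x1,x2,x3=001]: 00100010  (ones: 2)
  rows 16-23 [x1,x2,x3=010]: 00010001  (ones: 2)
  rows 24-31 [x1,x2,x3=011]: 00100010  (ones: 2)
  rows 32-39 [x1,x2,x3=100]: 00010001  (ones: 2)
  rows 40-47 [x1,x2,x3=101]: 00100010  (ones: 2)
  rows 48-55 [x1,x2,x3=110]: 00010001  (ones: 2)
  rows 56-63 [x1,x2,x3=111]: 00100010  (ones: 2)
Count of 1-rows = 2+2+2+2+2+2+2+2 = 16

16


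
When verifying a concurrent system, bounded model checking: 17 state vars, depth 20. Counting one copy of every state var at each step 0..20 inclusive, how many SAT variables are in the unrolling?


BMC unrolls to depth k, creating one copy of each state var for steps 0..k.
Step count = 20 + 1 = 21 (steps 0 through 20)
Vars per step = 17
Total = 17 * 21 = 357

357


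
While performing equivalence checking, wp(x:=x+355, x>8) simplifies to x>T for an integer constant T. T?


Formula: wp(x:=E, P) = P[E/x] (substitute E for x in postcondition)
Step 1: Postcondition: x>8
Step 2: Substitute x+355 for x: x+355>8
Step 3: Solve for x: x > 8-355 = -347

-347


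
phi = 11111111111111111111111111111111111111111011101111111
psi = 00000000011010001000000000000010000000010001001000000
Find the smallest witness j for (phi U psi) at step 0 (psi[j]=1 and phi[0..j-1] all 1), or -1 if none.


(phi U psi) at 0: need smallest j with psi[j]=1 and phi[i]=1 for all i in [0,j).
Scan from step 0:
  step 0: phi=1, psi=0 -> continue
  step 1: phi=1, psi=0 -> continue
  step 2: phi=1, psi=0 -> continue
  step 3: phi=1, psi=0 -> continue
  step 9: psi=1 and phi held for [0,9) -> witness found
Witness step = 9

9


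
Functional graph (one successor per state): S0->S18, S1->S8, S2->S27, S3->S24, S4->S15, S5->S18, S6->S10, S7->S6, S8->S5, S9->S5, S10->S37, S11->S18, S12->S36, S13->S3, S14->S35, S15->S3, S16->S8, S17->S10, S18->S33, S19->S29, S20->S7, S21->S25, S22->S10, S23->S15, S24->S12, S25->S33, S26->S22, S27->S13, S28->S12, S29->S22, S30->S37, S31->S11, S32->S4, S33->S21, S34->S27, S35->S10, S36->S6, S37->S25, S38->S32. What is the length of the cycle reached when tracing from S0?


Trace from S0 until a state repeats:
  S0 -> S18 -> S33 -> S21 -> S25 -> S33
S33 first seen at step 2, revisited at step 5.
Cycle length = 5 - 2 = 3

3


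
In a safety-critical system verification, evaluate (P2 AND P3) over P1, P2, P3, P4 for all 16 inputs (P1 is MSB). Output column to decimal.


Formula: (P2 AND P3) over P1, P2, P3, P4 (16 rows)
Evaluate each row (bits = P1,P2,P3,P4, MSB first):
  row 0 [0000]: (0 AND 0) -> 0
  row 1 [0001]: (0 AND 0) -> 0
  row 2 [0010]: (0 AND 1) -> 0
  row 3 [0011]: (0 AND 1) -> 0
  row 4 [0100]: (1 AND 0) -> 0
  row 5 [0101]: (1 AND 0) -> 0
  row 6 [0110]: (1 AND 1) -> 1
  row 7 [0111]: (1 AND 1) -> 1
  row 8 [1000]: (0 AND 0) -> 0
  row 9 [1001]: (0 AND 0) -> 0
  row 10 [1010]: (0 AND 1) -> 0
  row 11 [1011]: (0 AND 1) -> 0
  row 12 [1100]: (1 AND 0) -> 0
  row 13 [1101]: (1 AND 0) -> 0
  row 14 [1110]: (1 AND 1) -> 1
  row 15 [1111]: (1 AND 1) -> 1
Full result column, 4 rows per line (P1,P2 fixed per line; P3,P4 runs 00..11 left to right):
  rows 0-3 [P1,P2=00]: 0000  = hex 0
  rows 4-7 [P1,P2=01]: 0011  = hex 3
  rows 8-11 [P1,P2=10]: 0000  = hex 0
  rows 12-15 [P1,P2=11]: 0011  = hex 3
Output column (row 0 .. row 15) = 0000001100000011
Output column grouped in 4s = 0000 0011 0000 0011 = 0x0303
Convert to decimal digit by digit (value = value*16 + digit):
  0 -> 0
  0*16 + 3 = 3
  3*16 + 0 = 48
  48*16 + 3 = 771
Decimal = 771

771


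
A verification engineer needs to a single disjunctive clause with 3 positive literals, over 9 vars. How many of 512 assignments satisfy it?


Step 1: Total=2^9=512
Step 2: Unsat when all 3 false: 2^6=64
Step 3: Sat=512-64=448

448


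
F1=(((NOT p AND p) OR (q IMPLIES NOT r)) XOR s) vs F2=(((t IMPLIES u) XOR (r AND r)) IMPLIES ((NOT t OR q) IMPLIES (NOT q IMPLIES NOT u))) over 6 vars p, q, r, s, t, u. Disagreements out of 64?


F1 = (((NOT p AND p) OR (q IMPLIES NOT r)) XOR s)
F2 = (((t IMPLIES u) XOR (r AND r)) IMPLIES ((NOT t OR q) IMPLIES (NOT q IMPLIES NOT u)))
Evaluate both on each of 64 rows (bits = p,q,r,s,t,u):
  row 0 [000000]: F1=1 F2=1 -> 0
  row 1 [000001]: F1=1 F2=0 (differ) -> 1
  row 2 [000010]: F1=1 F2=1 -> 0
  row 3 [000011]: F1=1 F2=1 -> 0
  row 4 [000100]: F1=0 F2=1 (differ) -> 1
  (every remaining row is evaluated the same way; all 64 results are listed next)
Full result column, 8 rows per line (p,q,r fixed per line; s,t,u runs 000..111 left to right):
  rows 0-7 [p,q,r=000]: 01001011  (ones: 4)
  rows 8-15 [p,q,r=001]: 00001111  (ones: 4)
  rows 16-23 [p,q,r=010]: 00001111  (ones: 4)
  rows 24-31 [p,q,r=011]: 11110000  (ones: 4)
  rows 32-39 [p,q,r=100]: 01001011  (ones: 4)
  rows 40-47 [p,q,r=101]: 00001111  (ones: 4)
  rows 48-55 [p,q,r=110]: 00001111  (ones: 4)
  rows 56-63 [p,q,r=111]: 11110000  (ones: 4)
Disagreements = 4+4+4+4+4+4+4+4 = 32

32


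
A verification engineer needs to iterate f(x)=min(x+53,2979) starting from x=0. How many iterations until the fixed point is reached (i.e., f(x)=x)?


Step 1: x=0, cap=2979, increment=53
Step 2: x grows by 53 each step until capped at 2979; fixed point is x=2979
Step 3: iterations = ceil(2979/53) = 57

57


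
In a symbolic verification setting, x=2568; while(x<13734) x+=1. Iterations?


Step 1: x goes from 2568 toward 13734 by 1; the body runs while x<13734, so iterations = ceil((bound-start)/step)
Step 2: Distance=11166
Step 3: ceil(11166/1)=11166

11166


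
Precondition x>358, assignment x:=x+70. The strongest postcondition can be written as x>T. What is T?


Formula: sp(P, x:=E) = exists old_x. (x = E[old_x/x]) AND P[old_x/x] (old_x is the value of x before the assignment; eliminate old_x by solving x = E[old_x/x] for old_x)
Step 1: Precondition P: x>358, i.e. old_x > 358
Step 2: Assignment gives x = old_x + 70, so old_x = x - 70
Step 3: Substitute into P: x - 70 > 358
Step 4: Simplify: x > 358+70 = 428

428


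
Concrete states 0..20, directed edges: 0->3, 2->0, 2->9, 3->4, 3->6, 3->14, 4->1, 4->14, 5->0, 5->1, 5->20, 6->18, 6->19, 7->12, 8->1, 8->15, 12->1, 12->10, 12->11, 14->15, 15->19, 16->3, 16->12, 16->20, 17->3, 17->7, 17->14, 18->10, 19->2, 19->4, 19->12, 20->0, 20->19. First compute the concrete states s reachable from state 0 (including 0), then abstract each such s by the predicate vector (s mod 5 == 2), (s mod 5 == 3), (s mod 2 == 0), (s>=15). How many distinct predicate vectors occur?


BFS from 0:
Concrete reachable: {0, 1, 2, 3, 4, 6, 9, 10, 11, 12, 14, 15, 18, 19}
Abstract via predicates (s mod 5 == 2), (s mod 5 == 3), (s mod 2 == 0), (s>=15):
  (0,0,0,0) <- {1, 9, 11}
  (0,0,0,1) <- {15, 19}
  (0,0,1,0) <- {0, 4, 6, 10, 14}
  (0,1,0,0) <- {3}
  (0,1,1,1) <- {18}
  (1,0,1,0) <- {2, 12}
Distinct abstract states = 6

6


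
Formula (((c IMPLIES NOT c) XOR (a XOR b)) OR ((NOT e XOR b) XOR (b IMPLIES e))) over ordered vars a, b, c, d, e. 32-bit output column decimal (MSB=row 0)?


Formula: (((c IMPLIES NOT c) XOR (a XOR b)) OR ((NOT e XOR b) XOR (b IMPLIES e))) over a, b, c, d, e (32 rows)
Evaluate each row (bits = a,b,c,d,e, MSB first):
  row 0 [00000]: (((0 IMPLIES NOT 0) XOR (0 XOR 0)) OR ((NOT 0 XOR 0) XOR (0 IMPLIES 0))) -> 1
  row 1 [00001]: (((0 IMPLIES NOT 0) XOR (0 XOR 0)) OR ((NOT 1 XOR 0) XOR (0 IMPLIES 1))) -> 1
  row 2 [00010]: (((0 IMPLIES NOT 0) XOR (0 XOR 0)) OR ((NOT 0 XOR 0) XOR (0 IMPLIES 0))) -> 1
  row 3 [00011]: (((0 IMPLIES NOT 0) XOR (0 XOR 0)) OR ((NOT 1 XOR 0) XOR (0 IMPLIES 1))) -> 1
  row 4 [00100]: (((1 IMPLIES NOT 1) XOR (0 XOR 0)) OR ((NOT 0 XOR 0) XOR (0 IMPLIES 0))) -> 0
  row 5 [00101]: (((1 IMPLIES NOT 1) XOR (0 XOR 0)) OR ((NOT 1 XOR 0) XOR (0 IMPLIES 1))) -> 1
  row 6 [00110]: (((1 IMPLIES NOT 1) XOR (0 XOR 0)) OR ((NOT 0 XOR 0) XOR (0 IMPLIES 0))) -> 0
  row 7 [00111]: (((1 IMPLIES NOT 1) XOR (0 XOR 0)) OR ((NOT 1 XOR 0) XOR (0 IMPLIES 1))) -> 1
  row 8 [01000]: (((0 IMPLIES NOT 0) XOR (0 XOR 1)) OR ((NOT 0 XOR 1) XOR (1 IMPLIES 0))) -> 0
  row 9 [01001]: (((0 IMPLIES NOT 0) XOR (0 XOR 1)) OR ((NOT 1 XOR 1) XOR (1 IMPLIES 1))) -> 0
  row 10 [01010]: (((0 IMPLIES NOT 0) XOR (0 XOR 1)) OR ((NOT 0 XOR 1) XOR (1 IMPLIES 0))) -> 0
  row 11 [01011]: (((0 IMPLIES NOT 0) XOR (0 XOR 1)) OR ((NOT 1 XOR 1) XOR (1 IMPLIES 1))) -> 0
  row 12 [01100]: (((1 IMPLIES NOT 1) XOR (0 XOR 1)) OR ((NOT 0 XOR 1) XOR (1 IMPLIES 0))) -> 1
  row 13 [01101]: (((1 IMPLIES NOT 1) XOR (0 XOR 1)) OR ((NOT 1 XOR 1) XOR (1 IMPLIES 1))) -> 1
  row 14 [01110]: (((1 IMPLIES NOT 1) XOR (0 XOR 1)) OR ((NOT 0 XOR 1) XOR (1 IMPLIES 0))) -> 1
  row 15 [01111]: (((1 IMPLIES NOT 1) XOR (0 XOR 1)) OR ((NOT 1 XOR 1) XOR (1 IMPLIES 1))) -> 1
  row 16 [10000]: (((0 IMPLIES NOT 0) XOR (1 XOR 0)) OR ((NOT 0 XOR 0) XOR (0 IMPLIES 0))) -> 0
  row 17 [10001]: (((0 IMPLIES NOT 0) XOR (1 XOR 0)) OR ((NOT 1 XOR 0) XOR (0 IMPLIES 1))) -> 1
  row 18 [10010]: (((0 IMPLIES NOT 0) XOR (1 XOR 0)) OR ((NOT 0 XOR 0) XOR (0 IMPLIES 0))) -> 0
  row 19 [10011]: (((0 IMPLIES NOT 0) XOR (1 XOR 0)) OR ((NOT 1 XOR 0) XOR (0 IMPLIES 1))) -> 1
  row 20 [10100]: (((1 IMPLIES NOT 1) XOR (1 XOR 0)) OR ((NOT 0 XOR 0) XOR (0 IMPLIES 0))) -> 1
  row 21 [10101]: (((1 IMPLIES NOT 1) XOR (1 XOR 0)) OR ((NOT 1 XOR 0) XOR (0 IMPLIES 1))) -> 1
  row 22 [10110]: (((1 IMPLIES NOT 1) XOR (1 XOR 0)) OR ((NOT 0 XOR 0) XOR (0 IMPLIES 0))) -> 1
  row 23 [10111]: (((1 IMPLIES NOT 1) XOR (1 XOR 0)) OR ((NOT 1 XOR 0) XOR (0 IMPLIES 1))) -> 1
  row 24 [11000]: (((0 IMPLIES NOT 0) XOR (1 XOR 1)) OR ((NOT 0 XOR 1) XOR (1 IMPLIES 0))) -> 1
  row 25 [11001]: (((0 IMPLIES NOT 0) XOR (1 XOR 1)) OR ((NOT 1 XOR 1) XOR (1 IMPLIES 1))) -> 1
  row 26 [11010]: (((0 IMPLIES NOT 0) XOR (1 XOR 1)) OR ((NOT 0 XOR 1) XOR (1 IMPLIES 0))) -> 1
  row 27 [11011]: (((0 IMPLIES NOT 0) XOR (1 XOR 1)) OR ((NOT 1 XOR 1) XOR (1 IMPLIES 1))) -> 1
  row 28 [11100]: (((1 IMPLIES NOT 1) XOR (1 XOR 1)) OR ((NOT 0 XOR 1) XOR (1 IMPLIES 0))) -> 0
  row 29 [11101]: (((1 IMPLIES NOT 1) XOR (1 XOR 1)) OR ((NOT 1 XOR 1) XOR (1 IMPLIES 1))) -> 0
  row 30 [11110]: (((1 IMPLIES NOT 1) XOR (1 XOR 1)) OR ((NOT 0 XOR 1) XOR (1 IMPLIES 0))) -> 0
  row 31 [11111]: (((1 IMPLIES NOT 1) XOR (1 XOR 1)) OR ((NOT 1 XOR 1) XOR (1 IMPLIES 1))) -> 0
Full result column, 4 rows per line (a,b,c fixed per line; d,e runs 00..11 left to right):
  rows 0-3 [a,b,c=000]: 1111  = hex F
  rows 4-7 [a,b,c=001]: 0101  = hex 5
  rows 8-11 [a,b,c=010]: 0000  = hex 0
  rows 12-15 [a,b,c=011]: 1111  = hex F
  rows 16-19 [a,b,c=100]: 0101  = hex 5
  rows 20-23 [a,b,c=101]: 1111  = hex F
  rows 24-27 [a,b,c=110]: 1111  = hex F
  rows 28-31 [a,b,c=111]: 0000  = hex 0
Output column (row 0 .. row 31) = 11110101000011110101111111110000
Output column grouped in 4s = 1111 0101 0000 1111 0101 1111 1111 0000 = 0xF50F5FF0
Convert to decimal digit by digit (value = value*16 + digit):
  F -> 15
  15*16 + 5 = 245
  245*16 + 0 = 3920
  3920*16 + 15 (F) = 62735
  62735*16 + 5 = 1003765
  1003765*16 + 15 (F) = 16060255
  16060255*16 + 15 (F) = 256964095
  256964095*16 + 0 = 4111425520
Decimal = 4111425520

4111425520


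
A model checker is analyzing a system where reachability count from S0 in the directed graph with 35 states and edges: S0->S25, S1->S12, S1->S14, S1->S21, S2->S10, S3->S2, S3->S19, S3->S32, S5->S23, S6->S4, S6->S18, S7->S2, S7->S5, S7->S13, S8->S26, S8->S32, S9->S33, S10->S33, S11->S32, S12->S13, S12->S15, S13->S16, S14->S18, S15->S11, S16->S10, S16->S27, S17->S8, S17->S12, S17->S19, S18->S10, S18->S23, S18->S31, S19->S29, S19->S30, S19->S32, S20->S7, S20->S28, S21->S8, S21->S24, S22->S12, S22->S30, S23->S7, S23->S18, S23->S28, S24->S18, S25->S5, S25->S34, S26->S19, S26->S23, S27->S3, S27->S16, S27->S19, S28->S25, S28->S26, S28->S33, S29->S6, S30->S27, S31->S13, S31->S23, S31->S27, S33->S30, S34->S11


BFS from S0:
  layer 0: {S0}
  layer 1: {S25}
  layer 2: {S5, S34}
  layer 3: {S11, S23}
  layer 4: {S7, S18, S28, S32}
  layer 5: {S2, S10, S13, S26, S31, S33}
  layer 6: {S16, S19, S27, S30}
  layer 7: {S3, S29}
  layer 8: {S6}
  layer 9: {S4}
Reachable set: {S0, S2, S3, S4, S5, S6, S7, S10, S11, S13, S16, S18, S19, S23, S25, S26, S27, S28, S29, S30, S31, S32, S33, S34}
Count = 24

24


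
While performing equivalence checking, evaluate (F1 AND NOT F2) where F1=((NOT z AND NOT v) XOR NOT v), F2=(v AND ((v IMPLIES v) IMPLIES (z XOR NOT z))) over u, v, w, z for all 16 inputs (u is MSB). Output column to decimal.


F1 = ((NOT z AND NOT v) XOR NOT v)
F2 = (v AND ((v IMPLIES v) IMPLIES (z XOR NOT z)))
Counterexample to F1=>F2 is where F1=1 and F2=0.
Evaluate each row (bits = u,v,w,z, MSB first):
  row 0 [0000]: F1=0 F2=0 -> F1&~F2 -> 0
  row 1 [0001]: F1=1 F2=0 -> F1&~F2 -> 1
  row 2 [0010]: F1=0 F2=0 -> F1&~F2 -> 0
  row 3 [0011]: F1=1 F2=0 -> F1&~F2 -> 1
  row 4 [0100]: F1=0 F2=1 -> F1&~F2 -> 0
  row 5 [0101]: F1=0 F2=1 -> F1&~F2 -> 0
  row 6 [0110]: F1=0 F2=1 -> F1&~F2 -> 0
  row 7 [0111]: F1=0 F2=1 -> F1&~F2 -> 0
  row 8 [1000]: F1=0 F2=0 -> F1&~F2 -> 0
  row 9 [1001]: F1=1 F2=0 -> F1&~F2 -> 1
  row 10 [1010]: F1=0 F2=0 -> F1&~F2 -> 0
  row 11 [1011]: F1=1 F2=0 -> F1&~F2 -> 1
  row 12 [1100]: F1=0 F2=1 -> F1&~F2 -> 0
  row 13 [1101]: F1=0 F2=1 -> F1&~F2 -> 0
  row 14 [1110]: F1=0 F2=1 -> F1&~F2 -> 0
  row 15 [1111]: F1=0 F2=1 -> F1&~F2 -> 0
Full result column, 4 rows per line (u,v fixed per line; w,z runs 00..11 left to right):
  rows 0-3 [u,v=00]: 0101  = hex 5
  rows 4-7 [u,v=01]: 0000  = hex 0
  rows 8-11 [u,v=10]: 0101  = hex 5
  rows 12-15 [u,v=11]: 0000  = hex 0
Counterexample vector (row 0 .. row 15) = 0101000001010000
Output column grouped in 4s = 0101 0000 0101 0000 = 0x5050
Convert to decimal digit by digit (value = value*16 + digit):
  5 -> 5
  5*16 + 0 = 80
  80*16 + 5 = 1285
  1285*16 + 0 = 20560
Decimal = 20560

20560


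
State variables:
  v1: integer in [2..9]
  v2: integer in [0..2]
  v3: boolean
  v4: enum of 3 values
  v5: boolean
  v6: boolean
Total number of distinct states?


State space = product of domain sizes of all variables.
Domain sizes:
  v1 (integer in [2..9]): 8
  v2 (integer in [0..2]): 3
  v3 (boolean): 2
  v4 (enum of 3 values): 3
  v5 (boolean): 2
  v6 (boolean): 2
Product = 8 * 3 * 2 * 3 * 2 * 2 = 576

576


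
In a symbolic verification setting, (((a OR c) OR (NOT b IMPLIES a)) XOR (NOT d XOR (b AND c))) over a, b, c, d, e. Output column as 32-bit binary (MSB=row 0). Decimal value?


Formula: (((a OR c) OR (NOT b IMPLIES a)) XOR (NOT d XOR (b AND c))) over a, b, c, d, e (32 rows)
Evaluate each row (bits = a,b,c,d,e, MSB first):
  row 0 [00000]: (((0 OR 0) OR (NOT 0 IMPLIES 0)) XOR (NOT 0 XOR (0 AND 0))) -> 1
  row 1 [00001]: (((0 OR 0) OR (NOT 0 IMPLIES 0)) XOR (NOT 0 XOR (0 AND 0))) -> 1
  row 2 [00010]: (((0 OR 0) OR (NOT 0 IMPLIES 0)) XOR (NOT 1 XOR (0 AND 0))) -> 0
  row 3 [00011]: (((0 OR 0) OR (NOT 0 IMPLIES 0)) XOR (NOT 1 XOR (0 AND 0))) -> 0
  row 4 [00100]: (((0 OR 1) OR (NOT 0 IMPLIES 0)) XOR (NOT 0 XOR (0 AND 1))) -> 0
  row 5 [00101]: (((0 OR 1) OR (NOT 0 IMPLIES 0)) XOR (NOT 0 XOR (0 AND 1))) -> 0
  row 6 [00110]: (((0 OR 1) OR (NOT 0 IMPLIES 0)) XOR (NOT 1 XOR (0 AND 1))) -> 1
  row 7 [00111]: (((0 OR 1) OR (NOT 0 IMPLIES 0)) XOR (NOT 1 XOR (0 AND 1))) -> 1
  row 8 [01000]: (((0 OR 0) OR (NOT 1 IMPLIES 0)) XOR (NOT 0 XOR (1 AND 0))) -> 0
  row 9 [01001]: (((0 OR 0) OR (NOT 1 IMPLIES 0)) XOR (NOT 0 XOR (1 AND 0))) -> 0
  row 10 [01010]: (((0 OR 0) OR (NOT 1 IMPLIES 0)) XOR (NOT 1 XOR (1 AND 0))) -> 1
  row 11 [01011]: (((0 OR 0) OR (NOT 1 IMPLIES 0)) XOR (NOT 1 XOR (1 AND 0))) -> 1
  row 12 [01100]: (((0 OR 1) OR (NOT 1 IMPLIES 0)) XOR (NOT 0 XOR (1 AND 1))) -> 1
  row 13 [01101]: (((0 OR 1) OR (NOT 1 IMPLIES 0)) XOR (NOT 0 XOR (1 AND 1))) -> 1
  row 14 [01110]: (((0 OR 1) OR (NOT 1 IMPLIES 0)) XOR (NOT 1 XOR (1 AND 1))) -> 0
  row 15 [01111]: (((0 OR 1) OR (NOT 1 IMPLIES 0)) XOR (NOT 1 XOR (1 AND 1))) -> 0
  row 16 [10000]: (((1 OR 0) OR (NOT 0 IMPLIES 1)) XOR (NOT 0 XOR (0 AND 0))) -> 0
  row 17 [10001]: (((1 OR 0) OR (NOT 0 IMPLIES 1)) XOR (NOT 0 XOR (0 AND 0))) -> 0
  row 18 [10010]: (((1 OR 0) OR (NOT 0 IMPLIES 1)) XOR (NOT 1 XOR (0 AND 0))) -> 1
  row 19 [10011]: (((1 OR 0) OR (NOT 0 IMPLIES 1)) XOR (NOT 1 XOR (0 AND 0))) -> 1
  row 20 [10100]: (((1 OR 1) OR (NOT 0 IMPLIES 1)) XOR (NOT 0 XOR (0 AND 1))) -> 0
  row 21 [10101]: (((1 OR 1) OR (NOT 0 IMPLIES 1)) XOR (NOT 0 XOR (0 AND 1))) -> 0
  row 22 [10110]: (((1 OR 1) OR (NOT 0 IMPLIES 1)) XOR (NOT 1 XOR (0 AND 1))) -> 1
  row 23 [10111]: (((1 OR 1) OR (NOT 0 IMPLIES 1)) XOR (NOT 1 XOR (0 AND 1))) -> 1
  row 24 [11000]: (((1 OR 0) OR (NOT 1 IMPLIES 1)) XOR (NOT 0 XOR (1 AND 0))) -> 0
  row 25 [11001]: (((1 OR 0) OR (NOT 1 IMPLIES 1)) XOR (NOT 0 XOR (1 AND 0))) -> 0
  row 26 [11010]: (((1 OR 0) OR (NOT 1 IMPLIES 1)) XOR (NOT 1 XOR (1 AND 0))) -> 1
  row 27 [11011]: (((1 OR 0) OR (NOT 1 IMPLIES 1)) XOR (NOT 1 XOR (1 AND 0))) -> 1
  row 28 [11100]: (((1 OR 1) OR (NOT 1 IMPLIES 1)) XOR (NOT 0 XOR (1 AND 1))) -> 1
  row 29 [11101]: (((1 OR 1) OR (NOT 1 IMPLIES 1)) XOR (NOT 0 XOR (1 AND 1))) -> 1
  row 30 [11110]: (((1 OR 1) OR (NOT 1 IMPLIES 1)) XOR (NOT 1 XOR (1 AND 1))) -> 0
  row 31 [11111]: (((1 OR 1) OR (NOT 1 IMPLIES 1)) XOR (NOT 1 XOR (1 AND 1))) -> 0
Full result column, 4 rows per line (a,b,c fixed per line; d,e runs 00..11 left to right):
  rows 0-3 [a,b,c=000]: 1100  = hex C
  rows 4-7 [a,b,c=001]: 0011  = hex 3
  rows 8-11 [a,b,c=010]: 0011  = hex 3
  rows 12-15 [a,b,c=011]: 1100  = hex C
  rows 16-19 [a,b,c=100]: 0011  = hex 3
  rows 20-23 [a,b,c=101]: 0011  = hex 3
  rows 24-27 [a,b,c=110]: 0011  = hex 3
  rows 28-31 [a,b,c=111]: 1100  = hex C
Output column (row 0 .. row 31) = 11000011001111000011001100111100
Output column grouped in 4s = 1100 0011 0011 1100 0011 0011 0011 1100 = 0xC33C333C
Convert to decimal digit by digit (value = value*16 + digit):
  C -> 12
  12*16 + 3 = 195
  195*16 + 3 = 3123
  3123*16 + 12 (C) = 49980
  49980*16 + 3 = 799683
  799683*16 + 3 = 12794931
  12794931*16 + 3 = 204718899
  204718899*16 + 12 (C) = 3275502396
Decimal = 3275502396

3275502396


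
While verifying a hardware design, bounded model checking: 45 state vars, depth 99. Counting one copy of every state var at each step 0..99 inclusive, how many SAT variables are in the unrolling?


BMC unrolls to depth k, creating one copy of each state var for steps 0..k.
Step count = 99 + 1 = 100 (steps 0 through 99)
Vars per step = 45
Total = 45 * 100 = 4500

4500


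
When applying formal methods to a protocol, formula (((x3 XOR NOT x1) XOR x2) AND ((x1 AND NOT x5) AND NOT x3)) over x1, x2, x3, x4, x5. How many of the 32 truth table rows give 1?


Formula: (((x3 XOR NOT x1) XOR x2) AND ((x1 AND NOT x5) AND NOT x3)) over 5 vars (32 rows)
Evaluate each row (x1, x2, x3, x4, x5 as bits, MSB first):
  row 0 [00000]: (((0 XOR NOT 0) XOR 0) AND ((0 AND NOT 0) AND NOT 0)) -> 0
  row 1 [00001]: (((0 XOR NOT 0) XOR 0) AND ((0 AND NOT 1) AND NOT 0)) -> 0
  row 2 [00010]: (((0 XOR NOT 0) XOR 0) AND ((0 AND NOT 0) AND NOT 0)) -> 0
  row 3 [00011]: (((0 XOR NOT 0) XOR 0) AND ((0 AND NOT 1) AND NOT 0)) -> 0
  row 4 [00100]: (((1 XOR NOT 0) XOR 0) AND ((0 AND NOT 0) AND NOT 1)) -> 0
  row 5 [00101]: (((1 XOR NOT 0) XOR 0) AND ((0 AND NOT 1) AND NOT 1)) -> 0
  row 6 [00110]: (((1 XOR NOT 0) XOR 0) AND ((0 AND NOT 0) AND NOT 1)) -> 0
  row 7 [00111]: (((1 XOR NOT 0) XOR 0) AND ((0 AND NOT 1) AND NOT 1)) -> 0
  row 8 [01000]: (((0 XOR NOT 0) XOR 1) AND ((0 AND NOT 0) AND NOT 0)) -> 0
  row 9 [01001]: (((0 XOR NOT 0) XOR 1) AND ((0 AND NOT 1) AND NOT 0)) -> 0
  row 10 [01010]: (((0 XOR NOT 0) XOR 1) AND ((0 AND NOT 0) AND NOT 0)) -> 0
  row 11 [01011]: (((0 XOR NOT 0) XOR 1) AND ((0 AND NOT 1) AND NOT 0)) -> 0
  row 12 [01100]: (((1 XOR NOT 0) XOR 1) AND ((0 AND NOT 0) AND NOT 1)) -> 0
  row 13 [01101]: (((1 XOR NOT 0) XOR 1) AND ((0 AND NOT 1) AND NOT 1)) -> 0
  row 14 [01110]: (((1 XOR NOT 0) XOR 1) AND ((0 AND NOT 0) AND NOT 1)) -> 0
  row 15 [01111]: (((1 XOR NOT 0) XOR 1) AND ((0 AND NOT 1) AND NOT 1)) -> 0
  row 16 [10000]: (((0 XOR NOT 1) XOR 0) AND ((1 AND NOT 0) AND NOT 0)) -> 0
  row 17 [10001]: (((0 XOR NOT 1) XOR 0) AND ((1 AND NOT 1) AND NOT 0)) -> 0
  row 18 [10010]: (((0 XOR NOT 1) XOR 0) AND ((1 AND NOT 0) AND NOT 0)) -> 0
  row 19 [10011]: (((0 XOR NOT 1) XOR 0) AND ((1 AND NOT 1) AND NOT 0)) -> 0
  row 20 [10100]: (((1 XOR NOT 1) XOR 0) AND ((1 AND NOT 0) AND NOT 1)) -> 0
  row 21 [10101]: (((1 XOR NOT 1) XOR 0) AND ((1 AND NOT 1) AND NOT 1)) -> 0
  row 22 [10110]: (((1 XOR NOT 1) XOR 0) AND ((1 AND NOT 0) AND NOT 1)) -> 0
  row 23 [10111]: (((1 XOR NOT 1) XOR 0) AND ((1 AND NOT 1) AND NOT 1)) -> 0
  row 24 [11000]: (((0 XOR NOT 1) XOR 1) AND ((1 AND NOT 0) AND NOT 0)) -> 1
  row 25 [11001]: (((0 XOR NOT 1) XOR 1) AND ((1 AND NOT 1) AND NOT 0)) -> 0
  row 26 [11010]: (((0 XOR NOT 1) XOR 1) AND ((1 AND NOT 0) AND NOT 0)) -> 1
  row 27 [11011]: (((0 XOR NOT 1) XOR 1) AND ((1 AND NOT 1) AND NOT 0)) -> 0
  row 28 [11100]: (((1 XOR NOT 1) XOR 1) AND ((1 AND NOT 0) AND NOT 1)) -> 0
  row 29 [11101]: (((1 XOR NOT 1) XOR 1) AND ((1 AND NOT 1) AND NOT 1)) -> 0
  row 30 [11110]: (((1 XOR NOT 1) XOR 1) AND ((1 AND NOT 0) AND NOT 1)) -> 0
  row 31 [11111]: (((1 XOR NOT 1) XOR 1) AND ((1 AND NOT 1) AND NOT 1)) -> 0
Full result column, 8 rows per line (x1,x2 fixed per line; x3,x4,x5 runs 000..111 left to right):
  rows 0-7 [x1,x2=00]: 00000000  (ones: 0)
  rows 8-15 [x1,x2=01]: 00000000  (ones: 0)
  rows 16-23 [x1,x2=10]: 00000000  (ones: 0)
  rows 24-31 [x1,x2=11]: 10100000  (ones: 2)
Count of 1-rows = 0+0+0+2 = 2

2
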